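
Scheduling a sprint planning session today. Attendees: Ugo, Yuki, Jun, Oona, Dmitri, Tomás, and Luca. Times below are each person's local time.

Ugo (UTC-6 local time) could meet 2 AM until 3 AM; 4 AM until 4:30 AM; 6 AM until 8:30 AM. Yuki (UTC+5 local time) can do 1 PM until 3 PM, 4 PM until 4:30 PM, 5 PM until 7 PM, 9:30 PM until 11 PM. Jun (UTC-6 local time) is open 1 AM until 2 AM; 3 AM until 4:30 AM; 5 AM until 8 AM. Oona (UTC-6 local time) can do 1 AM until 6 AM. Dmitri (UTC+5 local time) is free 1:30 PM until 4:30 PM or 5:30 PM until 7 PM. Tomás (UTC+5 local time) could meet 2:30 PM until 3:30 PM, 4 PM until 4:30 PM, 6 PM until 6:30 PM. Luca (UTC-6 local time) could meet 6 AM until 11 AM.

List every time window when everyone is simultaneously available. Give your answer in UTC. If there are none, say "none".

Ugo in UTC: 08:00-09:00, 10:00-10:30, 12:00-14:30 (add 6h to convert from UTC-6).
Yuki in UTC: 08:00-10:00, 11:00-11:30, 12:00-14:00, 16:30-18:00 (subtract 5h to convert from UTC+5).
Jun in UTC: 07:00-08:00, 09:00-10:30, 11:00-14:00 (add 6h to convert from UTC-6).
Oona in UTC: 07:00-12:00 (add 6h to convert from UTC-6).
Dmitri in UTC: 08:30-11:30, 12:30-14:00 (subtract 5h to convert from UTC+5).
Tomás in UTC: 09:30-10:30, 11:00-11:30, 13:00-13:30 (subtract 5h to convert from UTC+5).
Luca in UTC: 12:00-17:00 (add 6h to convert from UTC-6).
Ugo ∩ Yuki: 08:00-09:00, 12:00-14:00.
Ugo ∩ Yuki ∩ Jun: 12:00-14:00.
Ugo ∩ Yuki ∩ Jun ∩ Oona: ∅.
Ugo ∩ Yuki ∩ Jun ∩ Oona ∩ Dmitri: ∅.
Ugo ∩ Yuki ∩ Jun ∩ Oona ∩ Dmitri ∩ Tomás: ∅.
Ugo ∩ Yuki ∩ Jun ∩ Oona ∩ Dmitri ∩ Tomás ∩ Luca: ∅.
There is no time when everyone is free.

none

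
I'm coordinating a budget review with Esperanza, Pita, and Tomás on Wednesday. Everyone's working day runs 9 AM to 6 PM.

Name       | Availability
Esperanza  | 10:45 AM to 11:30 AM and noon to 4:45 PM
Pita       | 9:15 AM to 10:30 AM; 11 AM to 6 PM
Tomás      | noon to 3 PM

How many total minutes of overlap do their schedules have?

Esperanza ∩ Pita: 11:00-11:30, 12:00-16:45.
Esperanza ∩ Pita ∩ Tomás: 12:00-15:00.
That's a single block of 180 minutes.

180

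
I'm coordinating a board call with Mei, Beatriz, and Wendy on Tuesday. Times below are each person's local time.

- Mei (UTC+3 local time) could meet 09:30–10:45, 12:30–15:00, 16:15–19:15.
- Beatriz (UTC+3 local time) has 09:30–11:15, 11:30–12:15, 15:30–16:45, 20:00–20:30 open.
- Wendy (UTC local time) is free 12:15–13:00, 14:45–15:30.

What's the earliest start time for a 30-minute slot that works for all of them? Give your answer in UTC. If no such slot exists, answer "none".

none

Mei in UTC: 06:30-07:45, 09:30-12:00, 13:15-16:15 (subtract 3h to convert from UTC+3).
Beatriz in UTC: 06:30-08:15, 08:30-09:15, 12:30-13:45, 17:00-17:30 (subtract 3h to convert from UTC+3).
Wendy in UTC: 12:15-13:00, 14:45-15:30.
Mei ∩ Beatriz: 06:30-07:45, 13:15-13:45.
Mei ∩ Beatriz ∩ Wendy: ∅.
There is no time when everyone is free.
No common window is at least 30 minutes long.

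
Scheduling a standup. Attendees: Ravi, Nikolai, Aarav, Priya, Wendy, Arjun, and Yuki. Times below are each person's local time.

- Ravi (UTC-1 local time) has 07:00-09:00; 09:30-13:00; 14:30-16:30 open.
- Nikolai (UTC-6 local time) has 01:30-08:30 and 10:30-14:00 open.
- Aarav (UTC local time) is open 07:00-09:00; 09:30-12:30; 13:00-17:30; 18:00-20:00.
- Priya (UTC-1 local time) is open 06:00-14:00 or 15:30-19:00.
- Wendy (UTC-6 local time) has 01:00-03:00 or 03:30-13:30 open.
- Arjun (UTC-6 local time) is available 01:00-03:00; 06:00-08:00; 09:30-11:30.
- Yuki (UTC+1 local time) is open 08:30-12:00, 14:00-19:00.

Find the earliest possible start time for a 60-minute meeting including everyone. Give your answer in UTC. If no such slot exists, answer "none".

Ravi in UTC: 08:00-10:00, 10:30-14:00, 15:30-17:30 (add 1h to convert from UTC-1).
Nikolai in UTC: 07:30-14:30, 16:30-20:00 (add 6h to convert from UTC-6).
Aarav in UTC: 07:00-09:00, 09:30-12:30, 13:00-17:30, 18:00-20:00.
Priya in UTC: 07:00-15:00, 16:30-20:00 (add 1h to convert from UTC-1).
Wendy in UTC: 07:00-09:00, 09:30-19:30 (add 6h to convert from UTC-6).
Arjun in UTC: 07:00-09:00, 12:00-14:00, 15:30-17:30 (add 6h to convert from UTC-6).
Yuki in UTC: 07:30-11:00, 13:00-18:00 (subtract 1h to convert from UTC+1).
Ravi ∩ Nikolai: 08:00-10:00, 10:30-14:00, 16:30-17:30.
Ravi ∩ Nikolai ∩ Aarav: 08:00-09:00, 09:30-10:00, 10:30-12:30, 13:00-14:00, 16:30-17:30.
Ravi ∩ Nikolai ∩ Aarav ∩ Priya: 08:00-09:00, 09:30-10:00, 10:30-12:30, 13:00-14:00, 16:30-17:30.
Ravi ∩ Nikolai ∩ Aarav ∩ Priya ∩ Wendy: 08:00-09:00, 09:30-10:00, 10:30-12:30, 13:00-14:00, 16:30-17:30.
Ravi ∩ Nikolai ∩ Aarav ∩ Priya ∩ Wendy ∩ Arjun: 08:00-09:00, 12:00-12:30, 13:00-14:00, 16:30-17:30.
Ravi ∩ Nikolai ∩ Aarav ∩ Priya ∩ Wendy ∩ Arjun ∩ Yuki: 08:00-09:00, 13:00-14:00, 16:30-17:30.
Those are the intersection windows.
The first common window of at least 60 minutes is 08:00-09:00, so the earliest start is 08:00.

08:00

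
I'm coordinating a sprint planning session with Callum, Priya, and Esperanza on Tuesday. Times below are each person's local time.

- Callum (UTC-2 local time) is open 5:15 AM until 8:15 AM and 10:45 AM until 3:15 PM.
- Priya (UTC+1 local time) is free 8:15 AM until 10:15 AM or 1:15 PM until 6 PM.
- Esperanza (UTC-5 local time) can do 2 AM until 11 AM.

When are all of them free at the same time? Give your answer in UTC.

Callum in UTC: 07:15-10:15, 12:45-17:15 (add 2h to convert from UTC-2).
Priya in UTC: 07:15-09:15, 12:15-17:00 (subtract 1h to convert from UTC+1).
Esperanza in UTC: 07:00-16:00 (add 5h to convert from UTC-5).
Callum ∩ Priya: 07:15-09:15, 12:45-17:00.
Callum ∩ Priya ∩ Esperanza: 07:15-09:15, 12:45-16:00.

07:15-09:15, 12:45-16:00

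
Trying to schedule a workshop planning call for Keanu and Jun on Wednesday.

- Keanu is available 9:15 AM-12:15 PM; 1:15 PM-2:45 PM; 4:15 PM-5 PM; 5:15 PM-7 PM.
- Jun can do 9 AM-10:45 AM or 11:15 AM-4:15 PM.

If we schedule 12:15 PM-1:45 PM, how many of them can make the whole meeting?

Jun can make the full 12:15-13:45 slot — that's 1.

1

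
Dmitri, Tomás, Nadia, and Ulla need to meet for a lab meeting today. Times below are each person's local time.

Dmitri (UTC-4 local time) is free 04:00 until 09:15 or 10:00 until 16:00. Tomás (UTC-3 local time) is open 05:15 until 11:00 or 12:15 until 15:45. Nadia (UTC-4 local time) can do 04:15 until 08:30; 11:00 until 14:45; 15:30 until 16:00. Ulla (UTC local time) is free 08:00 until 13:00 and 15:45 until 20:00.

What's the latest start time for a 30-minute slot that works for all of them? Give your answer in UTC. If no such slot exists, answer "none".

Dmitri in UTC: 08:00-13:15, 14:00-20:00 (add 4h to convert from UTC-4).
Tomás in UTC: 08:15-14:00, 15:15-18:45 (add 3h to convert from UTC-3).
Nadia in UTC: 08:15-12:30, 15:00-18:45, 19:30-20:00 (add 4h to convert from UTC-4).
Ulla in UTC: 08:00-13:00, 15:45-20:00.
Dmitri ∩ Tomás: 08:15-13:15, 15:15-18:45.
Dmitri ∩ Tomás ∩ Nadia: 08:15-12:30, 15:15-18:45.
Dmitri ∩ Tomás ∩ Nadia ∩ Ulla: 08:15-12:30, 15:45-18:45.
So the common availability across everyone is 08:15-12:30, 15:45-18:45.
The last common window of at least 30 minutes is 15:45-18:45; a 30-minute meeting can start as late as 18:15 and still end by 18:45.

18:15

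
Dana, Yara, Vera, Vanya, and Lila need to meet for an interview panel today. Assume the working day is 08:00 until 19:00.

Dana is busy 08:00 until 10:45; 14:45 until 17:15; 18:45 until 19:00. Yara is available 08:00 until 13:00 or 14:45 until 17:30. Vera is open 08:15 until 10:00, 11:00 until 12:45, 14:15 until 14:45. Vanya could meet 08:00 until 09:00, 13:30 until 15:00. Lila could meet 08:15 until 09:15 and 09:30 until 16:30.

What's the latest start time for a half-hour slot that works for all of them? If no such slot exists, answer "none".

none

Dana free: 10:45-14:45, 17:15-18:45 (invert busy blocks within the working day).
Yara free: 08:00-13:00, 14:45-17:30.
Vera free: 08:15-10:00, 11:00-12:45, 14:15-14:45.
Vanya free: 08:00-09:00, 13:30-15:00.
Lila free: 08:15-09:15, 09:30-16:30.
Dana ∩ Yara: 10:45-13:00, 17:15-17:30.
Dana ∩ Yara ∩ Vera: 11:00-12:45.
Dana ∩ Yara ∩ Vera ∩ Vanya: ∅.
Dana ∩ Yara ∩ Vera ∩ Vanya ∩ Lila: ∅.
There is no time when everyone is free.
No common window is at least 30 minutes long.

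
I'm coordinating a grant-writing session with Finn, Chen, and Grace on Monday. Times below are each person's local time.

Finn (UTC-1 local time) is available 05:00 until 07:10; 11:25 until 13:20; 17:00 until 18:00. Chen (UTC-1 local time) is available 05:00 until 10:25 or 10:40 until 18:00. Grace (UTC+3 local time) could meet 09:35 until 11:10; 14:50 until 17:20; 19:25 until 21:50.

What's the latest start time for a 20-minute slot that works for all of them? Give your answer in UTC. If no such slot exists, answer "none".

Finn in UTC: 06:00-08:10, 12:25-14:20, 18:00-19:00 (add 1h to convert from UTC-1).
Chen in UTC: 06:00-11:25, 11:40-19:00 (add 1h to convert from UTC-1).
Grace in UTC: 06:35-08:10, 11:50-14:20, 16:25-18:50 (subtract 3h to convert from UTC+3).
Finn ∩ Chen: 06:00-08:10, 12:25-14:20, 18:00-19:00.
Finn ∩ Chen ∩ Grace: 06:35-08:10, 12:25-14:20, 18:00-18:50.
So the common availability across everyone is 06:35-08:10, 12:25-14:20, 18:00-18:50.
The last common window of at least 20 minutes is 18:00-18:50; a 20-minute meeting can start as late as 18:30 and still end by 18:50.

18:30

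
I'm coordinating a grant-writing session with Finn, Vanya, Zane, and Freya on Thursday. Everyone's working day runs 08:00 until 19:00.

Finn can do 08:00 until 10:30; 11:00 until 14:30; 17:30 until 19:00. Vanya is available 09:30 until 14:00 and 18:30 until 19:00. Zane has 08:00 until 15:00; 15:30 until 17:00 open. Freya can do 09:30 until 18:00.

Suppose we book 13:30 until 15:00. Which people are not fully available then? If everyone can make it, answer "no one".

Finn: not fully free for 13:30-15:00. Vanya: not fully free for 13:30-15:00. Zane: free for 13:30-15:00. Freya: free for 13:30-15:00.

Finn, Vanya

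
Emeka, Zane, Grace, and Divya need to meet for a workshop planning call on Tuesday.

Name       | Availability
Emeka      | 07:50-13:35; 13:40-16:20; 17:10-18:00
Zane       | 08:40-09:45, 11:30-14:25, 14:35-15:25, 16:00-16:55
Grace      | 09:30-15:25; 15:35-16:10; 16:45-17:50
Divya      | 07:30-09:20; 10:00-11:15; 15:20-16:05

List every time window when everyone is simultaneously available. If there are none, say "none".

Emeka ∩ Zane: 08:40-09:45, 11:30-13:35, 13:40-14:25, 14:35-15:25, 16:00-16:20.
Emeka ∩ Zane ∩ Grace: 09:30-09:45, 11:30-13:35, 13:40-14:25, 14:35-15:25, 16:00-16:10.
Emeka ∩ Zane ∩ Grace ∩ Divya: 15:20-15:25, 16:00-16:05.
So the common availability across everyone is 15:20-15:25, 16:00-16:05.

15:20-15:25, 16:00-16:05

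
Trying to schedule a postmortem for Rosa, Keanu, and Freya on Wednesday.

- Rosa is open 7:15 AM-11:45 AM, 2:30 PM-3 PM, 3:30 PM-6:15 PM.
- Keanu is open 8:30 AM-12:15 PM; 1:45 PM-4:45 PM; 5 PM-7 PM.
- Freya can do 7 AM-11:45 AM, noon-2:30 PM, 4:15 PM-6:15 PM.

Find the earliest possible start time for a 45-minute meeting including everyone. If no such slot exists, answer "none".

Rosa ∩ Keanu: 08:30-11:45, 14:30-15:00, 15:30-16:45, 17:00-18:15.
Rosa ∩ Keanu ∩ Freya: 08:30-11:45, 16:15-16:45, 17:00-18:15.
The first common window of at least 45 minutes is 08:30-11:45, so the earliest start is 08:30.

08:30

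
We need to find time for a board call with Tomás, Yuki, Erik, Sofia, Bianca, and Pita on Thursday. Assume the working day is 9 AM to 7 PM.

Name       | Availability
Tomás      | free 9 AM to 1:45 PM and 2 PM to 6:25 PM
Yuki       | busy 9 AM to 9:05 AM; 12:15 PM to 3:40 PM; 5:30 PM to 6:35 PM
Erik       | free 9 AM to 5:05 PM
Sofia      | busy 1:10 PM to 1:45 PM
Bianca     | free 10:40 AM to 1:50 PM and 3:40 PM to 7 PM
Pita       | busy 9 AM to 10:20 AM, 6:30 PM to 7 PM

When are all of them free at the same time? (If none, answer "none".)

Tomás free: 09:00-13:45, 14:00-18:25.
Yuki free: 09:05-12:15, 15:40-17:30, 18:35-19:00 (invert busy blocks within the working day).
Erik free: 09:00-17:05.
Sofia free: 09:00-13:10, 13:45-19:00 (invert busy blocks within the working day).
Bianca free: 10:40-13:50, 15:40-19:00.
Pita free: 10:20-18:30 (invert busy blocks within the working day).
Tomás ∩ Yuki: 09:05-12:15, 15:40-17:30.
Tomás ∩ Yuki ∩ Erik: 09:05-12:15, 15:40-17:05.
Tomás ∩ Yuki ∩ Erik ∩ Sofia: 09:05-12:15, 15:40-17:05.
Tomás ∩ Yuki ∩ Erik ∩ Sofia ∩ Bianca: 10:40-12:15, 15:40-17:05.
Tomás ∩ Yuki ∩ Erik ∩ Sofia ∩ Bianca ∩ Pita: 10:40-12:15, 15:40-17:05.
So the common availability across everyone is 10:40-12:15, 15:40-17:05.

10:40-12:15, 15:40-17:05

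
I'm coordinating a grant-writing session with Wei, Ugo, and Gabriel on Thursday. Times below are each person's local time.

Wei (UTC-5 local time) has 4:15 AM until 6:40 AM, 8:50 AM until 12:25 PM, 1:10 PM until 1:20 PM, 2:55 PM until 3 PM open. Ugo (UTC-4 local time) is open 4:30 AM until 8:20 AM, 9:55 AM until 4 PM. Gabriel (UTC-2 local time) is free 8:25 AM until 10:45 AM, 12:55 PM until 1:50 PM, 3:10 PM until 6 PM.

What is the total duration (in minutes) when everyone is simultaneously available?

Wei in UTC: 09:15-11:40, 13:50-17:25, 18:10-18:20, 19:55-20:00 (add 5h to convert from UTC-5).
Ugo in UTC: 08:30-12:20, 13:55-20:00 (add 4h to convert from UTC-4).
Gabriel in UTC: 10:25-12:45, 14:55-15:50, 17:10-20:00 (add 2h to convert from UTC-2).
Wei ∩ Ugo: 09:15-11:40, 13:55-17:25, 18:10-18:20, 19:55-20:00.
Wei ∩ Ugo ∩ Gabriel: 10:25-11:40, 14:55-15:50, 17:10-17:25, 18:10-18:20, 19:55-20:00.
So the common availability across everyone is 10:25-11:40, 14:55-15:50, 17:10-17:25, 18:10-18:20, 19:55-20:00.
Summing the common windows: 75 + 55 + 15 + 10 + 5 = 160 minutes.

160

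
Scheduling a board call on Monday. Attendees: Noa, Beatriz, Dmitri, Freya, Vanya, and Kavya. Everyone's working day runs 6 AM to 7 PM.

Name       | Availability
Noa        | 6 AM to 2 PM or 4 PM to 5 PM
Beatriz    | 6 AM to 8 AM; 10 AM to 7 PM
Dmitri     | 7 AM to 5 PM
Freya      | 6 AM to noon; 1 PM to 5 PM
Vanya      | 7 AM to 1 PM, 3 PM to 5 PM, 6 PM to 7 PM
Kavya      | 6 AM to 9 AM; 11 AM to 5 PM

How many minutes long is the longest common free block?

60

Noa ∩ Beatriz: 06:00-08:00, 10:00-14:00, 16:00-17:00.
Noa ∩ Beatriz ∩ Dmitri: 07:00-08:00, 10:00-14:00, 16:00-17:00.
Noa ∩ Beatriz ∩ Dmitri ∩ Freya: 07:00-08:00, 10:00-12:00, 13:00-14:00, 16:00-17:00.
Noa ∩ Beatriz ∩ Dmitri ∩ Freya ∩ Vanya: 07:00-08:00, 10:00-12:00, 16:00-17:00.
Noa ∩ Beatriz ∩ Dmitri ∩ Freya ∩ Vanya ∩ Kavya: 07:00-08:00, 11:00-12:00, 16:00-17:00.
The longest is 07:00-08:00 at 60 minutes.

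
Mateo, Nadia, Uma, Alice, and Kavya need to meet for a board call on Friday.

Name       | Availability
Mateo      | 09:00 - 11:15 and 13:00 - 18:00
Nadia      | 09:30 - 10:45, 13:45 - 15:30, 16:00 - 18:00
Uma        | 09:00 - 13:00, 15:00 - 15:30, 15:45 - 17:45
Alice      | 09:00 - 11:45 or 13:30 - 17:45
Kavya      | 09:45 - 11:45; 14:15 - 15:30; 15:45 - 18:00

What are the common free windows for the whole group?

Mateo ∩ Nadia: 09:30-10:45, 13:45-15:30, 16:00-18:00.
Mateo ∩ Nadia ∩ Uma: 09:30-10:45, 15:00-15:30, 16:00-17:45.
Mateo ∩ Nadia ∩ Uma ∩ Alice: 09:30-10:45, 15:00-15:30, 16:00-17:45.
Mateo ∩ Nadia ∩ Uma ∩ Alice ∩ Kavya: 09:45-10:45, 15:00-15:30, 16:00-17:45.
So the common availability across everyone is 09:45-10:45, 15:00-15:30, 16:00-17:45.

09:45-10:45, 15:00-15:30, 16:00-17:45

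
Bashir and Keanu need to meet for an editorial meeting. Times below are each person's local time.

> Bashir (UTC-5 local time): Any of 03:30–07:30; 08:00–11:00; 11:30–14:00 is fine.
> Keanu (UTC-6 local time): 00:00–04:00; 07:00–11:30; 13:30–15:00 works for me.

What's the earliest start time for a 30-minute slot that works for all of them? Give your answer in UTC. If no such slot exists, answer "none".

Bashir in UTC: 08:30-12:30, 13:00-16:00, 16:30-19:00 (add 5h to convert from UTC-5).
Keanu in UTC: 06:00-10:00, 13:00-17:30, 19:30-21:00 (add 6h to convert from UTC-6).
Bashir ∩ Keanu: 08:30-10:00, 13:00-16:00, 16:30-17:30.
Those are the intersection windows.
The first common window of at least 30 minutes is 08:30-10:00, so the earliest start is 08:30.

08:30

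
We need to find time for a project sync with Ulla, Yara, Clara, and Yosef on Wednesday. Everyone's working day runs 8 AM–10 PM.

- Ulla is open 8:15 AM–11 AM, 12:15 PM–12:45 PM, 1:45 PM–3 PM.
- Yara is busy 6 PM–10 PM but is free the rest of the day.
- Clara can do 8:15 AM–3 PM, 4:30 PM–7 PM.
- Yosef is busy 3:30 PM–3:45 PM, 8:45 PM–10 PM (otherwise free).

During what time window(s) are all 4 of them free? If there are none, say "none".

Ulla free: 08:15-11:00, 12:15-12:45, 13:45-15:00.
Yara free: 08:00-18:00 (invert busy blocks within the working day).
Clara free: 08:15-15:00, 16:30-19:00.
Yosef free: 08:00-15:30, 15:45-20:45 (invert busy blocks within the working day).
Ulla ∩ Yara: 08:15-11:00, 12:15-12:45, 13:45-15:00.
Ulla ∩ Yara ∩ Clara: 08:15-11:00, 12:15-12:45, 13:45-15:00.
Ulla ∩ Yara ∩ Clara ∩ Yosef: 08:15-11:00, 12:15-12:45, 13:45-15:00.

08:15-11:00, 12:15-12:45, 13:45-15:00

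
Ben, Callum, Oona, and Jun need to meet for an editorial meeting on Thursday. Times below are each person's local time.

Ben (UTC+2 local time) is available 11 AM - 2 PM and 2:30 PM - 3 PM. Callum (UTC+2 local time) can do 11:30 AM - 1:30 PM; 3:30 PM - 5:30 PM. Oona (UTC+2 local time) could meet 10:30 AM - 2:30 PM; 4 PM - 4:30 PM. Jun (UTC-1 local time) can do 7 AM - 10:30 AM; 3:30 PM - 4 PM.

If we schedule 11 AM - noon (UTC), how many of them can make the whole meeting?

2

Ben in UTC: 09:00-12:00, 12:30-13:00 (subtract 2h to convert from UTC+2).
Callum in UTC: 09:30-11:30, 13:30-15:30 (subtract 2h to convert from UTC+2).
Oona in UTC: 08:30-12:30, 14:00-14:30 (subtract 2h to convert from UTC+2).
Jun in UTC: 08:00-11:30, 16:30-17:00 (add 1h to convert from UTC-1).
Ben and Oona can make the full 11:00-12:00 slot — that's 2.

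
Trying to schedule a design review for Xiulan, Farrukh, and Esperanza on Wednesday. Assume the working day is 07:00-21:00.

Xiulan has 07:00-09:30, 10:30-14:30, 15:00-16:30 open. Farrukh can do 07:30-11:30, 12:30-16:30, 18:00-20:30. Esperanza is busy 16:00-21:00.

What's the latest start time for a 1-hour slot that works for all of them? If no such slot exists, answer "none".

15:00

Xiulan free: 07:00-09:30, 10:30-14:30, 15:00-16:30.
Farrukh free: 07:30-11:30, 12:30-16:30, 18:00-20:30.
Esperanza free: 07:00-16:00 (invert busy blocks within the working day).
Xiulan ∩ Farrukh: 07:30-09:30, 10:30-11:30, 12:30-14:30, 15:00-16:30.
Xiulan ∩ Farrukh ∩ Esperanza: 07:30-09:30, 10:30-11:30, 12:30-14:30, 15:00-16:00.
The last common window of at least 60 minutes is 15:00-16:00; a 60-minute meeting can start as late as 15:00 and still end by 16:00.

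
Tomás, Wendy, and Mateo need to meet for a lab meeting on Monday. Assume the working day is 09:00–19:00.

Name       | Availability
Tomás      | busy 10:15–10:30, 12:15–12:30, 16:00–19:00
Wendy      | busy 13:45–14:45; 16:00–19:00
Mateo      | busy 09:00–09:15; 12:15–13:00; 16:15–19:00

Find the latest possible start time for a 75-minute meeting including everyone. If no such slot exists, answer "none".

Tomás free: 09:00-10:15, 10:30-12:15, 12:30-16:00 (invert busy blocks within the working day).
Wendy free: 09:00-13:45, 14:45-16:00 (invert busy blocks within the working day).
Mateo free: 09:15-12:15, 13:00-16:15 (invert busy blocks within the working day).
Tomás ∩ Wendy: 09:00-10:15, 10:30-12:15, 12:30-13:45, 14:45-16:00.
Tomás ∩ Wendy ∩ Mateo: 09:15-10:15, 10:30-12:15, 13:00-13:45, 14:45-16:00.
The last common window of at least 75 minutes is 14:45-16:00; a 75-minute meeting can start as late as 14:45 and still end by 16:00.

14:45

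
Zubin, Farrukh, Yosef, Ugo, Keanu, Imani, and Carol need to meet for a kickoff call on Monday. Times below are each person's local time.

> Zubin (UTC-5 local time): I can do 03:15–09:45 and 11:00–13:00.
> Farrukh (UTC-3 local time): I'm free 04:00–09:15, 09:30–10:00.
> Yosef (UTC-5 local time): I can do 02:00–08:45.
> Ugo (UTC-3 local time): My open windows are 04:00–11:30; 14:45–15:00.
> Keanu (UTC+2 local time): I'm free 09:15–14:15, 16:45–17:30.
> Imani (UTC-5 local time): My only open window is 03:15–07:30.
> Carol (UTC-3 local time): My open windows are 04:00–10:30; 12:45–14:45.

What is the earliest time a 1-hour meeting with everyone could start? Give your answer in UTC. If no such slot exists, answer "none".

08:15

Zubin in UTC: 08:15-14:45, 16:00-18:00 (add 5h to convert from UTC-5).
Farrukh in UTC: 07:00-12:15, 12:30-13:00 (add 3h to convert from UTC-3).
Yosef in UTC: 07:00-13:45 (add 5h to convert from UTC-5).
Ugo in UTC: 07:00-14:30, 17:45-18:00 (add 3h to convert from UTC-3).
Keanu in UTC: 07:15-12:15, 14:45-15:30 (subtract 2h to convert from UTC+2).
Imani in UTC: 08:15-12:30 (add 5h to convert from UTC-5).
Carol in UTC: 07:00-13:30, 15:45-17:45 (add 3h to convert from UTC-3).
Zubin ∩ Farrukh: 08:15-12:15, 12:30-13:00.
Zubin ∩ Farrukh ∩ Yosef: 08:15-12:15, 12:30-13:00.
Zubin ∩ Farrukh ∩ Yosef ∩ Ugo: 08:15-12:15, 12:30-13:00.
Zubin ∩ Farrukh ∩ Yosef ∩ Ugo ∩ Keanu: 08:15-12:15.
Zubin ∩ Farrukh ∩ Yosef ∩ Ugo ∩ Keanu ∩ Imani: 08:15-12:15.
Zubin ∩ Farrukh ∩ Yosef ∩ Ugo ∩ Keanu ∩ Imani ∩ Carol: 08:15-12:15.
The first common window of at least 60 minutes is 08:15-12:15, so the earliest start is 08:15.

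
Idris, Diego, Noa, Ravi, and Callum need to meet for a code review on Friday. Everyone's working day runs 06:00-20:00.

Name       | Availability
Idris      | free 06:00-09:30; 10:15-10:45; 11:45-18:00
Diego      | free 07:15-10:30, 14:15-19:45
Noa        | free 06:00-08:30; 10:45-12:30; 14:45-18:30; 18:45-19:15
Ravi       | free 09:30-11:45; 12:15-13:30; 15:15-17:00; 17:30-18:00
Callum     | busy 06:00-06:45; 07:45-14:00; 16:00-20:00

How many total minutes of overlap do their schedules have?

45

Idris free: 06:00-09:30, 10:15-10:45, 11:45-18:00.
Diego free: 07:15-10:30, 14:15-19:45.
Noa free: 06:00-08:30, 10:45-12:30, 14:45-18:30, 18:45-19:15.
Ravi free: 09:30-11:45, 12:15-13:30, 15:15-17:00, 17:30-18:00.
Callum free: 06:45-07:45, 14:00-16:00 (invert busy blocks within the working day).
Idris ∩ Diego: 07:15-09:30, 10:15-10:30, 14:15-18:00.
Idris ∩ Diego ∩ Noa: 07:15-08:30, 14:45-18:00.
Idris ∩ Diego ∩ Noa ∩ Ravi: 15:15-17:00, 17:30-18:00.
Idris ∩ Diego ∩ Noa ∩ Ravi ∩ Callum: 15:15-16:00.
That's a single block of 45 minutes.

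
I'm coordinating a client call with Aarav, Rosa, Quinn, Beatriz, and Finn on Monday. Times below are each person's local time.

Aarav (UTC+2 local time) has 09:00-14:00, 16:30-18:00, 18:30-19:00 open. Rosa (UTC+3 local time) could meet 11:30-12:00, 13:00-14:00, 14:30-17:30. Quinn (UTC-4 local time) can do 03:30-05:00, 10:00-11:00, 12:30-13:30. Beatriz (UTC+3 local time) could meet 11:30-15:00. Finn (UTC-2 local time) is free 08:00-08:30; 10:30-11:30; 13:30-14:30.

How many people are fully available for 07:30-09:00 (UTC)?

Aarav in UTC: 07:00-12:00, 14:30-16:00, 16:30-17:00 (subtract 2h to convert from UTC+2).
Rosa in UTC: 08:30-09:00, 10:00-11:00, 11:30-14:30 (subtract 3h to convert from UTC+3).
Quinn in UTC: 07:30-09:00, 14:00-15:00, 16:30-17:30 (add 4h to convert from UTC-4).
Beatriz in UTC: 08:30-12:00 (subtract 3h to convert from UTC+3).
Finn in UTC: 10:00-10:30, 12:30-13:30, 15:30-16:30 (add 2h to convert from UTC-2).
Aarav and Quinn can make the full 07:30-09:00 slot — that's 2.

2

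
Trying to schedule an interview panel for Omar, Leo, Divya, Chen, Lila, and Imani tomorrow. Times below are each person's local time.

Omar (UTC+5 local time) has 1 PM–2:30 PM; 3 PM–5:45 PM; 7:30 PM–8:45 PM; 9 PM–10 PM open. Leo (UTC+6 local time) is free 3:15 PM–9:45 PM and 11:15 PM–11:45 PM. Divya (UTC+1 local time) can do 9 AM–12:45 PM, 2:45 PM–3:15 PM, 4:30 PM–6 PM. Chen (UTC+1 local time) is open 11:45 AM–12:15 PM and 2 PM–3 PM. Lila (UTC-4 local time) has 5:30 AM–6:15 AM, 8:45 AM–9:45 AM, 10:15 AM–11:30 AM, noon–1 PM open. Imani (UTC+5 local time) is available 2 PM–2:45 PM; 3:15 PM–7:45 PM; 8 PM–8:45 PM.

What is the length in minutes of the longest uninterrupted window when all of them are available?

0

Omar in UTC: 08:00-09:30, 10:00-12:45, 14:30-15:45, 16:00-17:00 (subtract 5h to convert from UTC+5).
Leo in UTC: 09:15-15:45, 17:15-17:45 (subtract 6h to convert from UTC+6).
Divya in UTC: 08:00-11:45, 13:45-14:15, 15:30-17:00 (subtract 1h to convert from UTC+1).
Chen in UTC: 10:45-11:15, 13:00-14:00 (subtract 1h to convert from UTC+1).
Lila in UTC: 09:30-10:15, 12:45-13:45, 14:15-15:30, 16:00-17:00 (add 4h to convert from UTC-4).
Imani in UTC: 09:00-09:45, 10:15-14:45, 15:00-15:45 (subtract 5h to convert from UTC+5).
Omar ∩ Leo: 09:15-09:30, 10:00-12:45, 14:30-15:45.
Omar ∩ Leo ∩ Divya: 09:15-09:30, 10:00-11:45, 15:30-15:45.
Omar ∩ Leo ∩ Divya ∩ Chen: 10:45-11:15.
Omar ∩ Leo ∩ Divya ∩ Chen ∩ Lila: ∅.
Omar ∩ Leo ∩ Divya ∩ Chen ∩ Lila ∩ Imani: ∅.
There is no time when everyone is free.
No common window exists, so the longest block is 0 minutes.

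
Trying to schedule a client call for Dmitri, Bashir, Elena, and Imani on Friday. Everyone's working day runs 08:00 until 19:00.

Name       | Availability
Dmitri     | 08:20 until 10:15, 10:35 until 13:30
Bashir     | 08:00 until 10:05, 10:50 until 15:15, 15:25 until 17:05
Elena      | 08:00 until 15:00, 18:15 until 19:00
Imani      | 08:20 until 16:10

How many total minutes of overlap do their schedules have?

Dmitri ∩ Bashir: 08:20-10:05, 10:50-13:30.
Dmitri ∩ Bashir ∩ Elena: 08:20-10:05, 10:50-13:30.
Dmitri ∩ Bashir ∩ Elena ∩ Imani: 08:20-10:05, 10:50-13:30.
Those are the intersection windows.
Summing the common windows: 105 + 160 = 265 minutes.

265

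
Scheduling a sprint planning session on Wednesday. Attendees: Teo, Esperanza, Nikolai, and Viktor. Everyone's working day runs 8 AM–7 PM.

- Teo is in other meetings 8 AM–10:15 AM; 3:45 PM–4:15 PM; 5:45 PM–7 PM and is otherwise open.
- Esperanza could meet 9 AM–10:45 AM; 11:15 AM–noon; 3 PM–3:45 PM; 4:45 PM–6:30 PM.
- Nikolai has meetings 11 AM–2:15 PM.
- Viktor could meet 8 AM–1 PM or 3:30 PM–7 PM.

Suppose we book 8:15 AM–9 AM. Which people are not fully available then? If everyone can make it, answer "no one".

Teo free: 10:15-15:45, 16:15-17:45 (invert busy blocks within the working day).
Esperanza free: 09:00-10:45, 11:15-12:00, 15:00-15:45, 16:45-18:30.
Nikolai free: 08:00-11:00, 14:15-19:00 (invert busy blocks within the working day).
Viktor free: 08:00-13:00, 15:30-19:00.
Teo: not fully free for 08:15-09:00. Esperanza: not fully free for 08:15-09:00. Nikolai: free for 08:15-09:00. Viktor: free for 08:15-09:00.

Esperanza, Teo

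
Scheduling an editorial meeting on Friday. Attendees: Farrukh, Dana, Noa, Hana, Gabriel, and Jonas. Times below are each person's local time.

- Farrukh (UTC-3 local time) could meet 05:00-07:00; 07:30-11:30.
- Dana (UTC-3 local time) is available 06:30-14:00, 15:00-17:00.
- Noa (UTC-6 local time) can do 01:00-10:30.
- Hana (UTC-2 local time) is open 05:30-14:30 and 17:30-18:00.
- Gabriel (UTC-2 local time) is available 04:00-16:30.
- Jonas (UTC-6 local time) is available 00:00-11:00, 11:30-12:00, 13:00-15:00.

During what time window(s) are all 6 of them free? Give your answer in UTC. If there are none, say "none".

09:30-10:00, 10:30-14:30

Farrukh in UTC: 08:00-10:00, 10:30-14:30 (add 3h to convert from UTC-3).
Dana in UTC: 09:30-17:00, 18:00-20:00 (add 3h to convert from UTC-3).
Noa in UTC: 07:00-16:30 (add 6h to convert from UTC-6).
Hana in UTC: 07:30-16:30, 19:30-20:00 (add 2h to convert from UTC-2).
Gabriel in UTC: 06:00-18:30 (add 2h to convert from UTC-2).
Jonas in UTC: 06:00-17:00, 17:30-18:00, 19:00-21:00 (add 6h to convert from UTC-6).
Farrukh ∩ Dana: 09:30-10:00, 10:30-14:30.
Farrukh ∩ Dana ∩ Noa: 09:30-10:00, 10:30-14:30.
Farrukh ∩ Dana ∩ Noa ∩ Hana: 09:30-10:00, 10:30-14:30.
Farrukh ∩ Dana ∩ Noa ∩ Hana ∩ Gabriel: 09:30-10:00, 10:30-14:30.
Farrukh ∩ Dana ∩ Noa ∩ Hana ∩ Gabriel ∩ Jonas: 09:30-10:00, 10:30-14:30.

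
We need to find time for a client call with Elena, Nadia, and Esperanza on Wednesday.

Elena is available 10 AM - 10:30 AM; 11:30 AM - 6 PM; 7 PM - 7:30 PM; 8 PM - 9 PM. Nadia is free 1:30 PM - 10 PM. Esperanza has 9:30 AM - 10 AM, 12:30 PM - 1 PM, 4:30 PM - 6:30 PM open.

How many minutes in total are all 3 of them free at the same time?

Elena ∩ Nadia: 13:30-18:00, 19:00-19:30, 20:00-21:00.
Elena ∩ Nadia ∩ Esperanza: 16:30-18:00.
That's a single block of 90 minutes.

90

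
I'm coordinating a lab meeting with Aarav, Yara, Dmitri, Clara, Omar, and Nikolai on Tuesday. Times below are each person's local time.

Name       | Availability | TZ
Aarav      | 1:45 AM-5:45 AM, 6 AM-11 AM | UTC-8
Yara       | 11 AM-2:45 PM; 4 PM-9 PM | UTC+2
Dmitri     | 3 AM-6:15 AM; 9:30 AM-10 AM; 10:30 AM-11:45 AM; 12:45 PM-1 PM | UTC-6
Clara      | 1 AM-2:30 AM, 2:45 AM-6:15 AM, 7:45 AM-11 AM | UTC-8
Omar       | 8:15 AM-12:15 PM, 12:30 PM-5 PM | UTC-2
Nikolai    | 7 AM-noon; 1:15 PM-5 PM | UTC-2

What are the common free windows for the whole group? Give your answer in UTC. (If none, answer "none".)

Aarav in UTC: 09:45-13:45, 14:00-19:00 (add 8h to convert from UTC-8).
Yara in UTC: 09:00-12:45, 14:00-19:00 (subtract 2h to convert from UTC+2).
Dmitri in UTC: 09:00-12:15, 15:30-16:00, 16:30-17:45, 18:45-19:00 (add 6h to convert from UTC-6).
Clara in UTC: 09:00-10:30, 10:45-14:15, 15:45-19:00 (add 8h to convert from UTC-8).
Omar in UTC: 10:15-14:15, 14:30-19:00 (add 2h to convert from UTC-2).
Nikolai in UTC: 09:00-14:00, 15:15-19:00 (add 2h to convert from UTC-2).
Aarav ∩ Yara: 09:45-12:45, 14:00-19:00.
Aarav ∩ Yara ∩ Dmitri: 09:45-12:15, 15:30-16:00, 16:30-17:45, 18:45-19:00.
Aarav ∩ Yara ∩ Dmitri ∩ Clara: 09:45-10:30, 10:45-12:15, 15:45-16:00, 16:30-17:45, 18:45-19:00.
Aarav ∩ Yara ∩ Dmitri ∩ Clara ∩ Omar: 10:15-10:30, 10:45-12:15, 15:45-16:00, 16:30-17:45, 18:45-19:00.
Aarav ∩ Yara ∩ Dmitri ∩ Clara ∩ Omar ∩ Nikolai: 10:15-10:30, 10:45-12:15, 15:45-16:00, 16:30-17:45, 18:45-19:00.
Those are the intersection windows.

10:15-10:30, 10:45-12:15, 15:45-16:00, 16:30-17:45, 18:45-19:00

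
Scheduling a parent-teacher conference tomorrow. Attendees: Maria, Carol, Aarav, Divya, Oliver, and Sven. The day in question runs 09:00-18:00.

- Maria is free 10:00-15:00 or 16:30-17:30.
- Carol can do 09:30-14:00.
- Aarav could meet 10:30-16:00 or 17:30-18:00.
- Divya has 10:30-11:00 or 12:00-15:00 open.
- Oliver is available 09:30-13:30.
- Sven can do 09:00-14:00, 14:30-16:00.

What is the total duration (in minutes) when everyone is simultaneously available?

120

Maria ∩ Carol: 10:00-14:00.
Maria ∩ Carol ∩ Aarav: 10:30-14:00.
Maria ∩ Carol ∩ Aarav ∩ Divya: 10:30-11:00, 12:00-14:00.
Maria ∩ Carol ∩ Aarav ∩ Divya ∩ Oliver: 10:30-11:00, 12:00-13:30.
Maria ∩ Carol ∩ Aarav ∩ Divya ∩ Oliver ∩ Sven: 10:30-11:00, 12:00-13:30.
Summing the common windows: 30 + 90 = 120 minutes.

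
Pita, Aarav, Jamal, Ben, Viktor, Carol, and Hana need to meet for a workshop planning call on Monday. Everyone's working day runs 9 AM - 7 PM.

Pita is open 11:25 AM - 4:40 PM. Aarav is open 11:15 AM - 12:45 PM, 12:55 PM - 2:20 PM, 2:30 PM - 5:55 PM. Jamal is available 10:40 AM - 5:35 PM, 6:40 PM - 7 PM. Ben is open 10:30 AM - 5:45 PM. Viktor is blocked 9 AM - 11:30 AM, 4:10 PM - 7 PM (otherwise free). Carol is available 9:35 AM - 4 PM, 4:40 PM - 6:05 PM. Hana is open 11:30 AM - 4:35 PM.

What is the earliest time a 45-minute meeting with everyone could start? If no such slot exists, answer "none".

11:30

Pita free: 11:25-16:40.
Aarav free: 11:15-12:45, 12:55-14:20, 14:30-17:55.
Jamal free: 10:40-17:35, 18:40-19:00.
Ben free: 10:30-17:45.
Viktor free: 11:30-16:10 (invert busy blocks within the working day).
Carol free: 09:35-16:00, 16:40-18:05.
Hana free: 11:30-16:35.
Pita ∩ Aarav: 11:25-12:45, 12:55-14:20, 14:30-16:40.
Pita ∩ Aarav ∩ Jamal: 11:25-12:45, 12:55-14:20, 14:30-16:40.
Pita ∩ Aarav ∩ Jamal ∩ Ben: 11:25-12:45, 12:55-14:20, 14:30-16:40.
Pita ∩ Aarav ∩ Jamal ∩ Ben ∩ Viktor: 11:30-12:45, 12:55-14:20, 14:30-16:10.
Pita ∩ Aarav ∩ Jamal ∩ Ben ∩ Viktor ∩ Carol: 11:30-12:45, 12:55-14:20, 14:30-16:00.
Pita ∩ Aarav ∩ Jamal ∩ Ben ∩ Viktor ∩ Carol ∩ Hana: 11:30-12:45, 12:55-14:20, 14:30-16:00.
Those are the intersection windows.
The first common window of at least 45 minutes is 11:30-12:45, so the earliest start is 11:30.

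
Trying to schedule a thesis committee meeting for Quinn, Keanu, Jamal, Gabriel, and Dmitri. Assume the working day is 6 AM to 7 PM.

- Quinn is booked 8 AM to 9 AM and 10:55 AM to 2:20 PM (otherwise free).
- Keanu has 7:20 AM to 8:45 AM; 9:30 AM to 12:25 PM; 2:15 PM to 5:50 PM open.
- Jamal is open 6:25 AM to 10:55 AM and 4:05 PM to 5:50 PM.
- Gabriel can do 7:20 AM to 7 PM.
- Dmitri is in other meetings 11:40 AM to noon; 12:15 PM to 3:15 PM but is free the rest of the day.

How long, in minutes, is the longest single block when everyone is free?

Quinn free: 06:00-08:00, 09:00-10:55, 14:20-19:00 (invert busy blocks within the working day).
Keanu free: 07:20-08:45, 09:30-12:25, 14:15-17:50.
Jamal free: 06:25-10:55, 16:05-17:50.
Gabriel free: 07:20-19:00.
Dmitri free: 06:00-11:40, 12:00-12:15, 15:15-19:00 (invert busy blocks within the working day).
Quinn ∩ Keanu: 07:20-08:00, 09:30-10:55, 14:20-17:50.
Quinn ∩ Keanu ∩ Jamal: 07:20-08:00, 09:30-10:55, 16:05-17:50.
Quinn ∩ Keanu ∩ Jamal ∩ Gabriel: 07:20-08:00, 09:30-10:55, 16:05-17:50.
Quinn ∩ Keanu ∩ Jamal ∩ Gabriel ∩ Dmitri: 07:20-08:00, 09:30-10:55, 16:05-17:50.
The longest is 16:05-17:50 at 105 minutes.

105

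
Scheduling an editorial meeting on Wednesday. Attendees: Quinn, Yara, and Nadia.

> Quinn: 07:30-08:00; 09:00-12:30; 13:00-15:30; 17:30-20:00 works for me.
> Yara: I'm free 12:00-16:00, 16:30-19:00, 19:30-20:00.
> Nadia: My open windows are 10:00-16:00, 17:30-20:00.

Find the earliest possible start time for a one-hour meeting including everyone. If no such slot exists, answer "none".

Quinn ∩ Yara: 12:00-12:30, 13:00-15:30, 17:30-19:00, 19:30-20:00.
Quinn ∩ Yara ∩ Nadia: 12:00-12:30, 13:00-15:30, 17:30-19:00, 19:30-20:00.
The first common window of at least 60 minutes is 13:00-15:30, so the earliest start is 13:00.

13:00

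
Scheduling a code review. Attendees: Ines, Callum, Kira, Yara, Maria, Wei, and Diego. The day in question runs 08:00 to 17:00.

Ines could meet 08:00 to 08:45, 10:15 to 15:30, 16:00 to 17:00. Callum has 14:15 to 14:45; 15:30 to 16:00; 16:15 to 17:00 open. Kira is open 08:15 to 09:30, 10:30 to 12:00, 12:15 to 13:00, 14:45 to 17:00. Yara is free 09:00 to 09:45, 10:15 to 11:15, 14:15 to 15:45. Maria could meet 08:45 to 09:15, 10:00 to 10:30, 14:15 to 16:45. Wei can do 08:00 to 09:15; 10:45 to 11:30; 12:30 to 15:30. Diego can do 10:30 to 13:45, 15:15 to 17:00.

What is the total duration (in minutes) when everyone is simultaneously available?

Ines ∩ Callum: 14:15-14:45, 16:15-17:00.
Ines ∩ Callum ∩ Kira: 16:15-17:00.
Ines ∩ Callum ∩ Kira ∩ Yara: ∅.
Ines ∩ Callum ∩ Kira ∩ Yara ∩ Maria: ∅.
Ines ∩ Callum ∩ Kira ∩ Yara ∩ Maria ∩ Wei: ∅.
Ines ∩ Callum ∩ Kira ∩ Yara ∩ Maria ∩ Wei ∩ Diego: ∅.
There is no time when everyone is free.
There is no common window, so the total is 0 minutes.

0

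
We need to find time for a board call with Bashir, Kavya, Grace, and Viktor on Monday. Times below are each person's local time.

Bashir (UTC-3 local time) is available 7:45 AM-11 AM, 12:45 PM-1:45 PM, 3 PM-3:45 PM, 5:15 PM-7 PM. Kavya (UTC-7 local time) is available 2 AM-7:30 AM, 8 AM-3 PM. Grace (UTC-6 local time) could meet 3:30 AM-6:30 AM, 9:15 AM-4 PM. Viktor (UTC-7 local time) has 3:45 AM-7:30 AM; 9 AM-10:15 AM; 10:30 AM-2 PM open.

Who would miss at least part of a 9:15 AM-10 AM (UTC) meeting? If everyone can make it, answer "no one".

Bashir in UTC: 10:45-14:00, 15:45-16:45, 18:00-18:45, 20:15-22:00 (add 3h to convert from UTC-3).
Kavya in UTC: 09:00-14:30, 15:00-22:00 (add 7h to convert from UTC-7).
Grace in UTC: 09:30-12:30, 15:15-22:00 (add 6h to convert from UTC-6).
Viktor in UTC: 10:45-14:30, 16:00-17:15, 17:30-21:00 (add 7h to convert from UTC-7).
Bashir: not fully free for 09:15-10:00. Kavya: free for 09:15-10:00. Grace: not fully free for 09:15-10:00. Viktor: not fully free for 09:15-10:00.

Bashir, Grace, Viktor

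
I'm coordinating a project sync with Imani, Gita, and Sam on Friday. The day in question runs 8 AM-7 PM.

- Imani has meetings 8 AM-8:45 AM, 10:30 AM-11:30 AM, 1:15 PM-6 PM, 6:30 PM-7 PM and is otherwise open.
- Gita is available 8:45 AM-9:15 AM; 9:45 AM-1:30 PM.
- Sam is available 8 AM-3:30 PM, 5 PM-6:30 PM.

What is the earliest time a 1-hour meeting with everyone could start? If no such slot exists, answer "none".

Imani free: 08:45-10:30, 11:30-13:15, 18:00-18:30 (invert busy blocks within the working day).
Gita free: 08:45-09:15, 09:45-13:30.
Sam free: 08:00-15:30, 17:00-18:30.
Imani ∩ Gita: 08:45-09:15, 09:45-10:30, 11:30-13:15.
Imani ∩ Gita ∩ Sam: 08:45-09:15, 09:45-10:30, 11:30-13:15.
So the common availability across everyone is 08:45-09:15, 09:45-10:30, 11:30-13:15.
The first common window of at least 60 minutes is 11:30-13:15, so the earliest start is 11:30.

11:30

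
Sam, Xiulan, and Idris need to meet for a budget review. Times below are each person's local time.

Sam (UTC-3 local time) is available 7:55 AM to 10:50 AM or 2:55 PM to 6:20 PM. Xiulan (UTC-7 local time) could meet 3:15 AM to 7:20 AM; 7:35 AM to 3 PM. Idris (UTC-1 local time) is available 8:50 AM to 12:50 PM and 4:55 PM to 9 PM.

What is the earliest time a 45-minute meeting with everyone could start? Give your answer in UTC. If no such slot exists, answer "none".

Sam in UTC: 10:55-13:50, 17:55-21:20 (add 3h to convert from UTC-3).
Xiulan in UTC: 10:15-14:20, 14:35-22:00 (add 7h to convert from UTC-7).
Idris in UTC: 09:50-13:50, 17:55-22:00 (add 1h to convert from UTC-1).
Sam ∩ Xiulan: 10:55-13:50, 17:55-21:20.
Sam ∩ Xiulan ∩ Idris: 10:55-13:50, 17:55-21:20.
Those are the intersection windows.
The first common window of at least 45 minutes is 10:55-13:50, so the earliest start is 10:55.

10:55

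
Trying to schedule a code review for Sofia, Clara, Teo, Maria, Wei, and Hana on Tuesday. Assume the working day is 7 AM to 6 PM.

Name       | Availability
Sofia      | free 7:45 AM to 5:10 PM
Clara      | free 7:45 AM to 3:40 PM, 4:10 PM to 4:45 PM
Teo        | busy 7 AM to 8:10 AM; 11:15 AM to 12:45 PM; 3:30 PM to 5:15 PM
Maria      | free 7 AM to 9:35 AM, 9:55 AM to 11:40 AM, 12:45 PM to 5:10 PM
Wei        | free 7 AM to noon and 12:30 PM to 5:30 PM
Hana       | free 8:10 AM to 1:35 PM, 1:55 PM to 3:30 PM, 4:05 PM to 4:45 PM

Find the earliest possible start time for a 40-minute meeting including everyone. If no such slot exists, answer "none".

Sofia free: 07:45-17:10.
Clara free: 07:45-15:40, 16:10-16:45.
Teo free: 08:10-11:15, 12:45-15:30, 17:15-18:00 (invert busy blocks within the working day).
Maria free: 07:00-09:35, 09:55-11:40, 12:45-17:10.
Wei free: 07:00-12:00, 12:30-17:30.
Hana free: 08:10-13:35, 13:55-15:30, 16:05-16:45.
Sofia ∩ Clara: 07:45-15:40, 16:10-16:45.
Sofia ∩ Clara ∩ Teo: 08:10-11:15, 12:45-15:30.
Sofia ∩ Clara ∩ Teo ∩ Maria: 08:10-09:35, 09:55-11:15, 12:45-15:30.
Sofia ∩ Clara ∩ Teo ∩ Maria ∩ Wei: 08:10-09:35, 09:55-11:15, 12:45-15:30.
Sofia ∩ Clara ∩ Teo ∩ Maria ∩ Wei ∩ Hana: 08:10-09:35, 09:55-11:15, 12:45-13:35, 13:55-15:30.
The first common window of at least 40 minutes is 08:10-09:35, so the earliest start is 08:10.

08:10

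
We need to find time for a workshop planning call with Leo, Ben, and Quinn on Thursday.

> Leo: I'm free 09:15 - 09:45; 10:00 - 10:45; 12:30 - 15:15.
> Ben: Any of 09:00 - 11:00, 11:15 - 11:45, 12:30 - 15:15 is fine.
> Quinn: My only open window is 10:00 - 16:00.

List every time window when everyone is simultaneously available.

10:00-10:45, 12:30-15:15

Leo ∩ Ben: 09:15-09:45, 10:00-10:45, 12:30-15:15.
Leo ∩ Ben ∩ Quinn: 10:00-10:45, 12:30-15:15.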